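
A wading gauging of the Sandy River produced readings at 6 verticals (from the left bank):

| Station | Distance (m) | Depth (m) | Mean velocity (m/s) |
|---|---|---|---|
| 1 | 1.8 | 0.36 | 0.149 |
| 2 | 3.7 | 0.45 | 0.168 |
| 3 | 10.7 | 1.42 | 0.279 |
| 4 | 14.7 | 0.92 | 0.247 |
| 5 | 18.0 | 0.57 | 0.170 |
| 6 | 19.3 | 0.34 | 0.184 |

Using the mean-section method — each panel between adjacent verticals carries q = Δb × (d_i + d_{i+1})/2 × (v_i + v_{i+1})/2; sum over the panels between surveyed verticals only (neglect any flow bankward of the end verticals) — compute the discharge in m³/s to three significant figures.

3.43 m³/s

Panel 1-2: Δb = 1.9 m, d̄ = (0.36+0.45)/2 = 0.405, v̄ = (0.149+0.168)/2 = 0.1585 → q = 1.9×0.405×0.1585 = 0.1220 m³/s
Panel 2-3: Δb = 7 m, d̄ = (0.45+1.42)/2 = 0.935, v̄ = (0.168+0.279)/2 = 0.2235 → q = 7×0.935×0.2235 = 1.463 m³/s
Panel 3-4: Δb = 4 m, d̄ = (1.42+0.92)/2 = 1.17, v̄ = (0.279+0.247)/2 = 0.263 → q = 4×1.17×0.263 = 1.231 m³/s
Panel 4-5: Δb = 3.3 m, d̄ = (0.92+0.57)/2 = 0.745, v̄ = (0.247+0.170)/2 = 0.2085 → q = 3.3×0.745×0.2085 = 0.5126 m³/s
Panel 5-6: Δb = 1.3 m, d̄ = (0.57+0.34)/2 = 0.455, v̄ = (0.170+0.184)/2 = 0.177 → q = 1.3×0.455×0.177 = 0.1047 m³/s
Q = Σ q = 3.433 m³/s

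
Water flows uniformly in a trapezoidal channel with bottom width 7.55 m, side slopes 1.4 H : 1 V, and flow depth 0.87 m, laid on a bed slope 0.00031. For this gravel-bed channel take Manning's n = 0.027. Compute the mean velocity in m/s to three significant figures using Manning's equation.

A = (b + z·y)·y = (7.55 + 1.4×0.87)×0.87 = 7.628 m²
P = b + 2y√(1+z²) = 7.55 + 2×0.87×√(1+1.4²) = 10.54 m
R = A/P = 7.628/10.54 = 0.7235 m
Q = (1/n)·A·R^(2/3)·S^(1/2) = (1/0.027) × 7.628 × 0.7235^(2/3) × 0.00031^(1/2) = 4.009 m³/s
V = Q/A = 4.009/7.628 = 0.5255 m/s

0.526 m/s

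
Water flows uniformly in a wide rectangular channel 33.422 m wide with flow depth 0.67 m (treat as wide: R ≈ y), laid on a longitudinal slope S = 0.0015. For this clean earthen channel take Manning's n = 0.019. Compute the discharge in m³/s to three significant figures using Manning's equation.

A = b·y = 33.422 × 0.67 = 22.39 m²
Wide channel: R ≈ y = 0.67 m
Q = (1/n)·A·R^(2/3)·S^(1/2) = (1/0.019) × 22.39 × 0.6700^(2/3) × 0.0015^(1/2) = 34.95 m³/s

35.0 m³/s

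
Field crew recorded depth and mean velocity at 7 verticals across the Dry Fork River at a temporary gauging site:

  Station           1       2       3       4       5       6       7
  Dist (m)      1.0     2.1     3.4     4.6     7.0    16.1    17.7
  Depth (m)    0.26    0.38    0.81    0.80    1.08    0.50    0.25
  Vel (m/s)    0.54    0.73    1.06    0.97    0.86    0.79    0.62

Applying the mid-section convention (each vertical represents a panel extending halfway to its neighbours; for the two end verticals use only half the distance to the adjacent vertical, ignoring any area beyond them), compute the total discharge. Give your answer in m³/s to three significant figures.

10.5 m³/s

w_1 = (2.1 − 1.0)/2 = 0.55 m; q_1 = 0.54 × 0.26 × 0.55 = 0.07722 m³/s
w_2 = (3.4 − 1.0)/2 = 1.2 m; q_2 = 0.73 × 0.38 × 1.2 = 0.3329 m³/s
w_3 = (4.6 − 2.1)/2 = 1.25 m; q_3 = 1.06 × 0.81 × 1.25 = 1.073 m³/s
w_4 = (7.0 − 3.4)/2 = 1.8 m; q_4 = 0.97 × 0.80 × 1.8 = 1.397 m³/s
w_5 = (16.1 − 4.6)/2 = 5.75 m; q_5 = 0.86 × 1.08 × 5.75 = 5.341 m³/s
w_6 = (17.7 − 7.0)/2 = 5.35 m; q_6 = 0.79 × 0.50 × 5.35 = 2.113 m³/s
w_7 = (17.7 − 16.1)/2 = 0.8 m; q_7 = 0.62 × 0.25 × 0.8 = 0.1240 m³/s
Q = Σ qᵢ = 10.46 m³/s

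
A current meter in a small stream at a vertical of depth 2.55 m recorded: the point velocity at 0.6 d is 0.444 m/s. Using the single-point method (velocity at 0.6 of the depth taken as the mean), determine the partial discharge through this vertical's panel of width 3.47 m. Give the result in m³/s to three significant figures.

3.93 m³/s

v̄ = v₀.₆ = 0.444 m/s
q = v̄ × d × w = 0.4440 × 2.55 × 3.47 = 3.929 m³/s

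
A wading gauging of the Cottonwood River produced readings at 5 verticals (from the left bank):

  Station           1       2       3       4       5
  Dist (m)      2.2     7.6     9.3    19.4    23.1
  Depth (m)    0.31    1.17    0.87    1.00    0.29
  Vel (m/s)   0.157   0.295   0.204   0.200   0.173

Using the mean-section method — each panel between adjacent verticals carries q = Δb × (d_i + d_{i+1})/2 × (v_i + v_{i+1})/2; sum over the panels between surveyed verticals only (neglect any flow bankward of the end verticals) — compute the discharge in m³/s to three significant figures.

Panel 1-2: Δb = 5.4 m, d̄ = (0.31+1.17)/2 = 0.74, v̄ = (0.157+0.295)/2 = 0.226 → q = 5.4×0.74×0.226 = 0.9031 m³/s
Panel 2-3: Δb = 1.7 m, d̄ = (1.17+0.87)/2 = 1.02, v̄ = (0.295+0.204)/2 = 0.2495 → q = 1.7×1.02×0.2495 = 0.4326 m³/s
Panel 3-4: Δb = 10.1 m, d̄ = (0.87+1.00)/2 = 0.935, v̄ = (0.204+0.200)/2 = 0.202 → q = 10.1×0.935×0.202 = 1.908 m³/s
Panel 4-5: Δb = 3.7 m, d̄ = (1.00+0.29)/2 = 0.645, v̄ = (0.200+0.173)/2 = 0.1865 → q = 3.7×0.645×0.1865 = 0.4451 m³/s
Q = Σ q = 3.688 m³/s

3.69 m³/s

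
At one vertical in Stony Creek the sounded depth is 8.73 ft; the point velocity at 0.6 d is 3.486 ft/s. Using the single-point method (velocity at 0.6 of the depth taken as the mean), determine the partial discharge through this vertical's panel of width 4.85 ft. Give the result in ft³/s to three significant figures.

148 ft³/s

v̄ = v₀.₆ = 3.486 ft/s
q = v̄ × d × w = 3.486 × 8.73 × 4.85 = 147.6 ft³/s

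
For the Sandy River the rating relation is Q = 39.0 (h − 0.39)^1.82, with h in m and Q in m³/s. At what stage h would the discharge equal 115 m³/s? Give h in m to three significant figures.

h − h₀ = (Q/C)^(1/b) = (115/39.0)^(1/1.82) = 1.812 m
h = 0.39 + 1.812 = 2.202 m

2.20 m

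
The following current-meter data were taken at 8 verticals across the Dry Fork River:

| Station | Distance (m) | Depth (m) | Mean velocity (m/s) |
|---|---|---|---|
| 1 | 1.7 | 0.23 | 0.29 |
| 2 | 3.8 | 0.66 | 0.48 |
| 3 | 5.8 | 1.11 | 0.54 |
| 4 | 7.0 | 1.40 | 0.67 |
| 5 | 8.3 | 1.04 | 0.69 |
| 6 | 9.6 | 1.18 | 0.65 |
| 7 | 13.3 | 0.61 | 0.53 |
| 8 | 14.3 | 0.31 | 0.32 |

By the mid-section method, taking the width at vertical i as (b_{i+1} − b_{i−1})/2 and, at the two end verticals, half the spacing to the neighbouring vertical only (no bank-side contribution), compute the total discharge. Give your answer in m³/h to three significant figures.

23400 m³/h

w_1 = (3.8 − 1.7)/2 = 1.05 m; q_1 = 0.29 × 0.23 × 1.05 = 0.07004 m³/s
w_2 = (5.8 − 1.7)/2 = 2.05 m; q_2 = 0.48 × 0.66 × 2.05 = 0.6494 m³/s
w_3 = (7.0 − 3.8)/2 = 1.6 m; q_3 = 0.54 × 1.11 × 1.6 = 0.9590 m³/s
w_4 = (8.3 − 5.8)/2 = 1.25 m; q_4 = 0.67 × 1.40 × 1.25 = 1.173 m³/s
w_5 = (9.6 − 7.0)/2 = 1.3 m; q_5 = 0.69 × 1.04 × 1.3 = 0.9329 m³/s
w_6 = (13.3 − 8.3)/2 = 2.5 m; q_6 = 0.65 × 1.18 × 2.5 = 1.918 m³/s
w_7 = (14.3 − 9.6)/2 = 2.35 m; q_7 = 0.53 × 0.61 × 2.35 = 0.7598 m³/s
w_8 = (14.3 − 13.3)/2 = 0.5 m; q_8 = 0.32 × 0.31 × 0.5 = 0.04960 m³/s
Q = Σ qᵢ = 6.511 m³/s
= 6.511 × 3600 = 23440 m³/h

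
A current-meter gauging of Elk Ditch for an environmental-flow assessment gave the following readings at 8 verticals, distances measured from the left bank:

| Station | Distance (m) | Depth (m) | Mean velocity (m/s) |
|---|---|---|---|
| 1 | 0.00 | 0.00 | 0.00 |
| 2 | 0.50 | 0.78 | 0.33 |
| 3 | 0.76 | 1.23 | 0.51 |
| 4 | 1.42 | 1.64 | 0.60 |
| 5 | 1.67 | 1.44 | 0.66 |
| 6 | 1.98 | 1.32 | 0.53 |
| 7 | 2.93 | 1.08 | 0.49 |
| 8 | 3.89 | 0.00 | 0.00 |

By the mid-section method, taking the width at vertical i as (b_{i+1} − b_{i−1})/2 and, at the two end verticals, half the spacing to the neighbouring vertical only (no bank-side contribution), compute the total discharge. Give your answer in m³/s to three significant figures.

2.05 m³/s

w_2 = (0.76 − 0.00)/2 = 0.38 m; q_2 = 0.33 × 0.78 × 0.38 = 0.09781 m³/s
w_3 = (1.42 − 0.50)/2 = 0.46 m; q_3 = 0.51 × 1.23 × 0.46 = 0.2886 m³/s
w_4 = (1.67 − 0.76)/2 = 0.455 m; q_4 = 0.60 × 1.64 × 0.455 = 0.4477 m³/s
w_5 = (1.98 − 1.42)/2 = 0.28 m; q_5 = 0.66 × 1.44 × 0.28 = 0.2661 m³/s
w_6 = (2.93 − 1.67)/2 = 0.63 m; q_6 = 0.53 × 1.32 × 0.63 = 0.4407 m³/s
w_7 = (3.89 − 1.98)/2 = 0.955 m; q_7 = 0.49 × 1.08 × 0.955 = 0.5054 m³/s
Stations 1, 8 contribute zero (depth or velocity is 0).
Q = Σ qᵢ = 2.046 m³/s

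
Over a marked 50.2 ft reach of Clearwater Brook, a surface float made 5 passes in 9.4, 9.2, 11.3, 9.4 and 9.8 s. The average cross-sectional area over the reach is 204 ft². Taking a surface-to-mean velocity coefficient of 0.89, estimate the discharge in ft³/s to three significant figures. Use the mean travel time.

t̄ = (9.4 + 9.2 + 11.3 + 9.4 + 9.8) / 5 = 9.82 s
v_surface = L / t̄ = 50.2 / 9.82 = 5.112 ft/s
v_mean = 0.89 × 5.112 = 4.550 ft/s
Q = A × v_mean = 204 × 4.550 = 928.1 ft³/s

928 ft³/s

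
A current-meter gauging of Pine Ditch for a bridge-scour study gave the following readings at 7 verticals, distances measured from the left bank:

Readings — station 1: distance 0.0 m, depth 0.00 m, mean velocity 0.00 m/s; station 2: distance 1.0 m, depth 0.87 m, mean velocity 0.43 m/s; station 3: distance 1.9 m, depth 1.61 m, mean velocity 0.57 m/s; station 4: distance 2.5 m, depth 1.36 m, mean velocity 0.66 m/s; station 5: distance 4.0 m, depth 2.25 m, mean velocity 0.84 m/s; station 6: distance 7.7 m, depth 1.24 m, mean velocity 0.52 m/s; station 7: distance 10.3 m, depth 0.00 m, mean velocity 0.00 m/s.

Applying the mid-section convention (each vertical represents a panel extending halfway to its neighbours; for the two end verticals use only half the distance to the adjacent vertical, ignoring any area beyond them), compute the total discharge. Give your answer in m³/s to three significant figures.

8.93 m³/s

w_2 = (1.9 − 0.0)/2 = 0.95 m; q_2 = 0.43 × 0.87 × 0.95 = 0.3554 m³/s
w_3 = (2.5 − 1.0)/2 = 0.75 m; q_3 = 0.57 × 1.61 × 0.75 = 0.6883 m³/s
w_4 = (4.0 − 1.9)/2 = 1.05 m; q_4 = 0.66 × 1.36 × 1.05 = 0.9425 m³/s
w_5 = (7.7 − 2.5)/2 = 2.6 m; q_5 = 0.84 × 2.25 × 2.6 = 4.914 m³/s
w_6 = (10.3 − 4.0)/2 = 3.15 m; q_6 = 0.52 × 1.24 × 3.15 = 2.031 m³/s
Stations 1, 7 contribute zero (depth or velocity is 0).
Q = Σ qᵢ = 8.931 m³/s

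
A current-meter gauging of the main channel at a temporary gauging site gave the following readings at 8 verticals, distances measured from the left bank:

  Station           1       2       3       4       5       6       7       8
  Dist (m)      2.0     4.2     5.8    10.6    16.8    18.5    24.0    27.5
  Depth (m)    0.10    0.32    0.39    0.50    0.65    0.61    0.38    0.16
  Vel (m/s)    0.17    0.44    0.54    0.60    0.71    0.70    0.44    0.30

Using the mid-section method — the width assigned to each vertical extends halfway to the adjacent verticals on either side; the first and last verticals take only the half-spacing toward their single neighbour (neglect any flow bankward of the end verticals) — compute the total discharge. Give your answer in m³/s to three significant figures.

w_1 = (4.2 − 2.0)/2 = 1.1 m; q_1 = 0.17 × 0.10 × 1.1 = 0.01870 m³/s
w_2 = (5.8 − 2.0)/2 = 1.9 m; q_2 = 0.44 × 0.32 × 1.9 = 0.2675 m³/s
w_3 = (10.6 − 4.2)/2 = 3.2 m; q_3 = 0.54 × 0.39 × 3.2 = 0.6739 m³/s
w_4 = (16.8 − 5.8)/2 = 5.5 m; q_4 = 0.60 × 0.50 × 5.5 = 1.650 m³/s
w_5 = (18.5 − 10.6)/2 = 3.95 m; q_5 = 0.71 × 0.65 × 3.95 = 1.823 m³/s
w_6 = (24.0 − 16.8)/2 = 3.6 m; q_6 = 0.70 × 0.61 × 3.6 = 1.537 m³/s
w_7 = (27.5 − 18.5)/2 = 4.5 m; q_7 = 0.44 × 0.38 × 4.5 = 0.7524 m³/s
w_8 = (27.5 − 24.0)/2 = 1.75 m; q_8 = 0.30 × 0.16 × 1.75 = 0.08400 m³/s
Q = Σ qᵢ = 6.807 m³/s

6.81 m³/s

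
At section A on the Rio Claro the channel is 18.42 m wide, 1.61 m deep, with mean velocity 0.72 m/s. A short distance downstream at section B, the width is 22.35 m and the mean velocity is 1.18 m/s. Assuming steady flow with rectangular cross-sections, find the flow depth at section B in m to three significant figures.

Q = A₁V₁ = (18.42×1.61) × 0.72 = 21.35 m³/s
d₂ = Q/(b₂ V₂) = 21.35/(22.35×1.18) = 0.8096 m

0.810 m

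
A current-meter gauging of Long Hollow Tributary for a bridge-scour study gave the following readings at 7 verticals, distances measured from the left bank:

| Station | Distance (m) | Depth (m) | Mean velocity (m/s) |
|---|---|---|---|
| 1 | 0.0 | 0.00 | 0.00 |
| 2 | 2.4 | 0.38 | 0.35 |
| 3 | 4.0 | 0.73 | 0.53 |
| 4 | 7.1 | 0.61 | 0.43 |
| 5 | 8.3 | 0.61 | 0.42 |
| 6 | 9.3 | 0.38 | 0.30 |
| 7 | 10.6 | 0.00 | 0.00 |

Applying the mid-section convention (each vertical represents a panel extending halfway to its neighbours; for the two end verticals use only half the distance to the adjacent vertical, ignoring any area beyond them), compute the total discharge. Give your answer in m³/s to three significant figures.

2.15 m³/s

w_2 = (4.0 − 0.0)/2 = 2 m; q_2 = 0.35 × 0.38 × 2 = 0.2660 m³/s
w_3 = (7.1 − 2.4)/2 = 2.35 m; q_3 = 0.53 × 0.73 × 2.35 = 0.9092 m³/s
w_4 = (8.3 − 4.0)/2 = 2.15 m; q_4 = 0.43 × 0.61 × 2.15 = 0.5639 m³/s
w_5 = (9.3 − 7.1)/2 = 1.1 m; q_5 = 0.42 × 0.61 × 1.1 = 0.2818 m³/s
w_6 = (10.6 − 8.3)/2 = 1.15 m; q_6 = 0.30 × 0.38 × 1.15 = 0.1311 m³/s
Stations 1, 7 contribute zero (depth or velocity is 0).
Q = Σ qᵢ = 2.152 m³/s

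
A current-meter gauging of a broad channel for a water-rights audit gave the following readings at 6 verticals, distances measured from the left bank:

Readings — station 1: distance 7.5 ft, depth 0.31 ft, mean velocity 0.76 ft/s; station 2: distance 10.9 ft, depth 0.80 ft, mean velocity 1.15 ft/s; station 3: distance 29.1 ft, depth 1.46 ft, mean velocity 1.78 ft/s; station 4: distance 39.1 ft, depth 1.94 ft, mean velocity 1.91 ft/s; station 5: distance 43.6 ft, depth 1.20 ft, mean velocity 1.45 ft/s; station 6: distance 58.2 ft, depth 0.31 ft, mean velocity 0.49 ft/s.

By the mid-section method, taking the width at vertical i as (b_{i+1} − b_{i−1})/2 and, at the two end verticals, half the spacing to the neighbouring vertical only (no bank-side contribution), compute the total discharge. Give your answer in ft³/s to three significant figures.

91.6 ft³/s

w_1 = (10.9 − 7.5)/2 = 1.7 ft; q_1 = 0.76 × 0.31 × 1.7 = 0.4005 ft³/s
w_2 = (29.1 − 7.5)/2 = 10.8 ft; q_2 = 1.15 × 0.80 × 10.8 = 9.936 ft³/s
w_3 = (39.1 − 10.9)/2 = 14.1 ft; q_3 = 1.78 × 1.46 × 14.1 = 36.64 ft³/s
w_4 = (43.6 − 29.1)/2 = 7.25 ft; q_4 = 1.91 × 1.94 × 7.25 = 26.86 ft³/s
w_5 = (58.2 − 39.1)/2 = 9.55 ft; q_5 = 1.45 × 1.20 × 9.55 = 16.62 ft³/s
w_6 = (58.2 − 43.6)/2 = 7.3 ft; q_6 = 0.49 × 0.31 × 7.3 = 1.109 ft³/s
Q = Σ qᵢ = 91.57 ft³/s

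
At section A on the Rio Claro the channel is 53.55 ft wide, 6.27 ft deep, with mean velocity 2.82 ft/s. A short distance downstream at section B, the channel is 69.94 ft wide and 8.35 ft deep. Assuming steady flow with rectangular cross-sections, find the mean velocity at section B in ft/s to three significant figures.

Q = A₁V₁ = (53.55×6.27) × 2.82 = 946.8 ft³/s
A₂ = 69.94 × 8.35 = 584.0 ft²
V₂ = Q/A₂ = 946.8/584.0 = 1.621 ft/s

1.62 ft/s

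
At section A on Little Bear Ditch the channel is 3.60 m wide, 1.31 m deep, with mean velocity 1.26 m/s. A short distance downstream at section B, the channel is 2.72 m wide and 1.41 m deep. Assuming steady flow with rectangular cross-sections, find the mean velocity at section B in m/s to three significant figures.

Q = A₁V₁ = (3.60×1.31) × 1.26 = 5.942 m³/s
A₂ = 2.72 × 1.41 = 3.835 m²
V₂ = Q/A₂ = 5.942/3.835 = 1.549 m/s

1.55 m/s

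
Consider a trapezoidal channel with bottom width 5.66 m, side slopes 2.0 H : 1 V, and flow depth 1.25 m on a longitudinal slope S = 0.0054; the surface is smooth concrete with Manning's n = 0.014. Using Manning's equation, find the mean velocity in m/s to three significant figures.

4.92 m/s

A = (b + z·y)·y = (5.66 + 2.0×1.25)×1.25 = 10.20 m²
P = b + 2y√(1+z²) = 5.66 + 2×1.25×√(1+2.0²) = 11.25 m
R = A/P = 10.20/11.25 = 0.9067 m
Q = (1/n)·A·R^(2/3)·S^(1/2) = (1/0.014) × 10.20 × 0.9067^(2/3) × 0.0054^(1/2) = 50.15 m³/s
V = Q/A = 50.15/10.20 = 4.917 m/s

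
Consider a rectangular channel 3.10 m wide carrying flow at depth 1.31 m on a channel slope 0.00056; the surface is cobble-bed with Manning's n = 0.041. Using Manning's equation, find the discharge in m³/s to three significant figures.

A = b·y = 3.10 × 1.31 = 4.061 m²
P = b + 2y = 3.10 + 2×1.31 = 5.720 m
R = A/P = 4.061/5.720 = 0.7100 m
Q = (1/n)·A·R^(2/3)·S^(1/2) = (1/0.041) × 4.061 × 0.7100^(2/3) × 0.00056^(1/2) = 1.865 m³/s

1.87 m³/s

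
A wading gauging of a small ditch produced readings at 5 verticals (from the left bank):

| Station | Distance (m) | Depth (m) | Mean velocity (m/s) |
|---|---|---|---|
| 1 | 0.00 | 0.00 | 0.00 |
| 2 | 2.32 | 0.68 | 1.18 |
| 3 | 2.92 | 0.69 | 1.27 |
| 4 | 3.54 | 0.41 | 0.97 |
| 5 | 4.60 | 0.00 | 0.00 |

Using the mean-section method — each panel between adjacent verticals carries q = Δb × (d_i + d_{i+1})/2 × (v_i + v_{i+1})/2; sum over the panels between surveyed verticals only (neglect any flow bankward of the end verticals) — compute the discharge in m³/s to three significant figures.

1.46 m³/s

Panel 1-2: Δb = 2.32 m, d̄ = (0.00+0.68)/2 = 0.34, v̄ = (0.00+1.18)/2 = 0.59 → q = 2.32×0.34×0.59 = 0.4654 m³/s
Panel 2-3: Δb = 0.6 m, d̄ = (0.68+0.69)/2 = 0.685, v̄ = (1.18+1.27)/2 = 1.225 → q = 0.6×0.685×1.225 = 0.5035 m³/s
Panel 3-4: Δb = 0.62 m, d̄ = (0.69+0.41)/2 = 0.55, v̄ = (1.27+0.97)/2 = 1.12 → q = 0.62×0.55×1.12 = 0.3819 m³/s
Panel 4-5: Δb = 1.06 m, d̄ = (0.41+0.00)/2 = 0.205, v̄ = (0.97+0.00)/2 = 0.485 → q = 1.06×0.205×0.485 = 0.1054 m³/s
Q = Σ q = 1.456 m³/s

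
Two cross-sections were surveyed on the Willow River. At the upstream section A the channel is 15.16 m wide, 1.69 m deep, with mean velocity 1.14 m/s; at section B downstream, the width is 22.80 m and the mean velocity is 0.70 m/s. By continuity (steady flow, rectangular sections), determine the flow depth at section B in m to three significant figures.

Q = A₁V₁ = (15.16×1.69) × 1.14 = 29.21 m³/s
d₂ = Q/(b₂ V₂) = 29.21/(22.80×0.70) = 1.830 m

1.83 m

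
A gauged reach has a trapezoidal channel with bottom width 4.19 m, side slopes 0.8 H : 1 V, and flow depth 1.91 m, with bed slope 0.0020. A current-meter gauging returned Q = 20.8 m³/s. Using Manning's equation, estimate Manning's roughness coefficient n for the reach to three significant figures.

A = (b + z·y)·y = (4.19 + 0.8×1.91)×1.91 = 10.92 m²
P = b + 2y√(1+z²) = 4.19 + 2×1.91×√(1+0.8²) = 9.082 m
R = A/P = 10.92/9.082 = 1.203 m
n = (1/Q)·A·R^(2/3)·S^(1/2) = (1/20.8) × 10.92 × 1.131 × 0.04472 = 0.02655

0.0266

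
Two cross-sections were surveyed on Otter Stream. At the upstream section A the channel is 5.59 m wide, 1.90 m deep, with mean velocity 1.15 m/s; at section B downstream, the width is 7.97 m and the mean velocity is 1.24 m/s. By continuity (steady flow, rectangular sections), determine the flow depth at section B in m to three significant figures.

Q = A₁V₁ = (5.59×1.90) × 1.15 = 12.21 m³/s
d₂ = Q/(b₂ V₂) = 12.21/(7.97×1.24) = 1.236 m

1.24 m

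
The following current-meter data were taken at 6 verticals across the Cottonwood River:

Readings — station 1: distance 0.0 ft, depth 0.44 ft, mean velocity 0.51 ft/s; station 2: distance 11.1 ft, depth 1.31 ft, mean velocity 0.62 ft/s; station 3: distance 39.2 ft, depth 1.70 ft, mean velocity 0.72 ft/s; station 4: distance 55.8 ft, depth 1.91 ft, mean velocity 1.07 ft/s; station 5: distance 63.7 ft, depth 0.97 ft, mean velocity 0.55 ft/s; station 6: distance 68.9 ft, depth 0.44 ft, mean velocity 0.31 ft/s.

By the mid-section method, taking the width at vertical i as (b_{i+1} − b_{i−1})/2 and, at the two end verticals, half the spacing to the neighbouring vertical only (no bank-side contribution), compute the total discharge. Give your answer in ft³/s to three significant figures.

w_1 = (11.1 − 0.0)/2 = 5.55 ft; q_1 = 0.51 × 0.44 × 5.55 = 1.245 ft³/s
w_2 = (39.2 − 0.0)/2 = 19.6 ft; q_2 = 0.62 × 1.31 × 19.6 = 15.92 ft³/s
w_3 = (55.8 − 11.1)/2 = 22.35 ft; q_3 = 0.72 × 1.70 × 22.35 = 27.36 ft³/s
w_4 = (63.7 − 39.2)/2 = 12.25 ft; q_4 = 1.07 × 1.91 × 12.25 = 25.04 ft³/s
w_5 = (68.9 − 55.8)/2 = 6.55 ft; q_5 = 0.55 × 0.97 × 6.55 = 3.494 ft³/s
w_6 = (68.9 − 63.7)/2 = 2.6 ft; q_6 = 0.31 × 0.44 × 2.6 = 0.3546 ft³/s
Q = Σ qᵢ = 73.41 ft³/s

73.4 ft³/s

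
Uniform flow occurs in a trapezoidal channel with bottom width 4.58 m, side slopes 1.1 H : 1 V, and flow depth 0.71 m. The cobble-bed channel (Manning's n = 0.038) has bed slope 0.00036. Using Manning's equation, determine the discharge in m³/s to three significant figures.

A = (b + z·y)·y = (4.58 + 1.1×0.71)×0.71 = 3.806 m²
P = b + 2y√(1+z²) = 4.58 + 2×0.71×√(1+1.1²) = 6.691 m
R = A/P = 3.806/6.691 = 0.5689 m
Q = (1/n)·A·R^(2/3)·S^(1/2) = (1/0.038) × 3.806 × 0.5689^(2/3) × 0.00036^(1/2) = 1.305 m³/s

1.30 m³/s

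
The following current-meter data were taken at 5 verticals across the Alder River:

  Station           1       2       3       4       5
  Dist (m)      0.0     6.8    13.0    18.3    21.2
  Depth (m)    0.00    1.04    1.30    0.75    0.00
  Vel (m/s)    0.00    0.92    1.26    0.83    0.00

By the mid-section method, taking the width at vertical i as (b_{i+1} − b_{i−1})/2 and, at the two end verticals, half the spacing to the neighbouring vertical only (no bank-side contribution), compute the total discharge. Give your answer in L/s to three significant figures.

w_2 = (13.0 − 0.0)/2 = 6.5 m; q_2 = 0.92 × 1.04 × 6.5 = 6.219 m³/s
w_3 = (18.3 − 6.8)/2 = 5.75 m; q_3 = 1.26 × 1.30 × 5.75 = 9.419 m³/s
w_4 = (21.2 − 13.0)/2 = 4.1 m; q_4 = 0.83 × 0.75 × 4.1 = 2.552 m³/s
Stations 1, 5 contribute zero (depth or velocity is 0).
Q = Σ qᵢ = 18.19 m³/s
= 18.19 × 1000 = 18190 L/s

18200 L/s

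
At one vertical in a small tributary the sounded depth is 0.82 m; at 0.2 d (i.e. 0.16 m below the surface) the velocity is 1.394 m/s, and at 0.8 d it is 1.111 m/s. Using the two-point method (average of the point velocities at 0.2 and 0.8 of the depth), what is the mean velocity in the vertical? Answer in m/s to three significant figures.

v̄ = (1.394 + 1.111) / 2 = 1.253 m/s

1.25 m/s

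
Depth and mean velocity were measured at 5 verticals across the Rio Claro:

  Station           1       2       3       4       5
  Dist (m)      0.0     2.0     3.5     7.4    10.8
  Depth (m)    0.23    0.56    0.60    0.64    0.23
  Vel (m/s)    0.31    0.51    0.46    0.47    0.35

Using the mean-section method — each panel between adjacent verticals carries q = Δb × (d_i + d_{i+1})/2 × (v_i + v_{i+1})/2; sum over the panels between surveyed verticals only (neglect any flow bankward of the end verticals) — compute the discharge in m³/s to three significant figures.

2.48 m³/s

Panel 1-2: Δb = 2 m, d̄ = (0.23+0.56)/2 = 0.395, v̄ = (0.31+0.51)/2 = 0.41 → q = 2×0.395×0.41 = 0.3239 m³/s
Panel 2-3: Δb = 1.5 m, d̄ = (0.56+0.60)/2 = 0.58, v̄ = (0.51+0.46)/2 = 0.485 → q = 1.5×0.58×0.485 = 0.4220 m³/s
Panel 3-4: Δb = 3.9 m, d̄ = (0.60+0.64)/2 = 0.62, v̄ = (0.46+0.47)/2 = 0.465 → q = 3.9×0.62×0.465 = 1.124 m³/s
Panel 4-5: Δb = 3.4 m, d̄ = (0.64+0.23)/2 = 0.435, v̄ = (0.47+0.35)/2 = 0.41 → q = 3.4×0.435×0.41 = 0.6064 m³/s
Q = Σ q = 2.477 m³/s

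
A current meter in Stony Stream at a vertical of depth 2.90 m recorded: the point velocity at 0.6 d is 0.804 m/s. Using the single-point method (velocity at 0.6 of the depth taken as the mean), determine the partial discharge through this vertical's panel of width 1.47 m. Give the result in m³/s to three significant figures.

v̄ = v₀.₆ = 0.804 m/s
q = v̄ × d × w = 0.8040 × 2.90 × 1.47 = 3.427 m³/s

3.43 m³/s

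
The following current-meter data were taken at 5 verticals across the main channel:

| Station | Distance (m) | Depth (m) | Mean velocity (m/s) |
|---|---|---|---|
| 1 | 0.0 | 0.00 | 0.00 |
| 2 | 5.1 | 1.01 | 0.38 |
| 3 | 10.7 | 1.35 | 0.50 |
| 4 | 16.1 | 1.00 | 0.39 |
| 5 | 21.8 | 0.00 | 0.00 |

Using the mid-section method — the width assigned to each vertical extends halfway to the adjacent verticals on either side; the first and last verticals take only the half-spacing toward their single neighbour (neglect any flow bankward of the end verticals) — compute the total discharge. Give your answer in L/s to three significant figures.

7930 L/s

w_2 = (10.7 − 0.0)/2 = 5.35 m; q_2 = 0.38 × 1.01 × 5.35 = 2.053 m³/s
w_3 = (16.1 − 5.1)/2 = 5.5 m; q_3 = 0.50 × 1.35 × 5.5 = 3.713 m³/s
w_4 = (21.8 − 10.7)/2 = 5.55 m; q_4 = 0.39 × 1.00 × 5.55 = 2.165 m³/s
Stations 1, 5 contribute zero (depth or velocity is 0).
Q = Σ qᵢ = 7.930 m³/s
= 7.930 × 1000 = 7930 L/s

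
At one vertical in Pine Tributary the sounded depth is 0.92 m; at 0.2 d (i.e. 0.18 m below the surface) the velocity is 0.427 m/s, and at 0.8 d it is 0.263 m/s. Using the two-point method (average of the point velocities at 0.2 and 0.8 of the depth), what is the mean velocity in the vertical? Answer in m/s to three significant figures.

0.345 m/s

v̄ = (0.427 + 0.263) / 2 = 0.3450 m/s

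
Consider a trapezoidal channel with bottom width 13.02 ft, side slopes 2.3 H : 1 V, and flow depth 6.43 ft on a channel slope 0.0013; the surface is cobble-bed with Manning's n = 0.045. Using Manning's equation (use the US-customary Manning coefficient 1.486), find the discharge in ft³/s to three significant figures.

532 ft³/s

A = (b + z·y)·y = (13.02 + 2.3×6.43)×6.43 = 178.8 ft²
P = b + 2y√(1+z²) = 13.02 + 2×6.43×√(1+2.3²) = 45.27 ft
R = A/P = 178.8/45.27 = 3.950 ft
Q = (1.486/n)·A·R^(2/3)·S^(1/2) = (1.486/0.045) × 178.8 × 3.950^(2/3) × 0.0013^(1/2) = 532.0 ft³/s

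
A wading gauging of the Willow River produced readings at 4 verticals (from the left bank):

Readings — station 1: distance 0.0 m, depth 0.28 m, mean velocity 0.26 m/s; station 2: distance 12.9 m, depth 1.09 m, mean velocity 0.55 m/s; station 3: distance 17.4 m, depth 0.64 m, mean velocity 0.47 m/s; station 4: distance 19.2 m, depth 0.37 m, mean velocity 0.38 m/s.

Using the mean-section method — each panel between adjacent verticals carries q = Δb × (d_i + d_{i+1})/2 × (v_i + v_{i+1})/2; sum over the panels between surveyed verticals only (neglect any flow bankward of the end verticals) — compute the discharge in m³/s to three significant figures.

Panel 1-2: Δb = 12.9 m, d̄ = (0.28+1.09)/2 = 0.685, v̄ = (0.26+0.55)/2 = 0.405 → q = 12.9×0.685×0.405 = 3.579 m³/s
Panel 2-3: Δb = 4.5 m, d̄ = (1.09+0.64)/2 = 0.865, v̄ = (0.55+0.47)/2 = 0.51 → q = 4.5×0.865×0.51 = 1.985 m³/s
Panel 3-4: Δb = 1.8 m, d̄ = (0.64+0.37)/2 = 0.505, v̄ = (0.47+0.38)/2 = 0.425 → q = 1.8×0.505×0.425 = 0.3863 m³/s
Q = Σ q = 5.950 m³/s

5.95 m³/s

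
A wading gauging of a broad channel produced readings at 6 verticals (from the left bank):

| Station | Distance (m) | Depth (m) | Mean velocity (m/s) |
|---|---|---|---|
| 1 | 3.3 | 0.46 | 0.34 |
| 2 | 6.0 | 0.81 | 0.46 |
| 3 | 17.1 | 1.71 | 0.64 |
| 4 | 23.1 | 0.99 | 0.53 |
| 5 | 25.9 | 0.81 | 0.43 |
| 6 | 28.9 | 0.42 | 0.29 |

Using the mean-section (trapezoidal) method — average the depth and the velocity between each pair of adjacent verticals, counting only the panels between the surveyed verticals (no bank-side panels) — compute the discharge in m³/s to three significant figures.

Panel 1-2: Δb = 2.7 m, d̄ = (0.46+0.81)/2 = 0.635, v̄ = (0.34+0.46)/2 = 0.4 → q = 2.7×0.635×0.4 = 0.6858 m³/s
Panel 2-3: Δb = 11.1 m, d̄ = (0.81+1.71)/2 = 1.26, v̄ = (0.46+0.64)/2 = 0.55 → q = 11.1×1.26×0.55 = 7.692 m³/s
Panel 3-4: Δb = 6 m, d̄ = (1.71+0.99)/2 = 1.35, v̄ = (0.64+0.53)/2 = 0.585 → q = 6×1.35×0.585 = 4.739 m³/s
Panel 4-5: Δb = 2.8 m, d̄ = (0.99+0.81)/2 = 0.9, v̄ = (0.53+0.43)/2 = 0.48 → q = 2.8×0.9×0.48 = 1.210 m³/s
Panel 5-6: Δb = 3 m, d̄ = (0.81+0.42)/2 = 0.615, v̄ = (0.43+0.29)/2 = 0.36 → q = 3×0.615×0.36 = 0.6642 m³/s
Q = Σ q = 14.99 m³/s

15.0 m³/s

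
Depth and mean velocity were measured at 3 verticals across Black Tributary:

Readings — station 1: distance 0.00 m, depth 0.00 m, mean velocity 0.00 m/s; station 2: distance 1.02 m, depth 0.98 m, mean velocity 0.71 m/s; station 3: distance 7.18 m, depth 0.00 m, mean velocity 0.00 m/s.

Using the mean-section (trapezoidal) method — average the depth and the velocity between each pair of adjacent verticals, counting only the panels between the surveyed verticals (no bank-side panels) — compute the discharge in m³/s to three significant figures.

Panel 1-2: Δb = 1.02 m, d̄ = (0.00+0.98)/2 = 0.49, v̄ = (0.00+0.71)/2 = 0.355 → q = 1.02×0.49×0.355 = 0.1774 m³/s
Panel 2-3: Δb = 6.16 m, d̄ = (0.98+0.00)/2 = 0.49, v̄ = (0.71+0.00)/2 = 0.355 → q = 6.16×0.49×0.355 = 1.072 m³/s
Q = Σ q = 1.249 m³/s

1.25 m³/s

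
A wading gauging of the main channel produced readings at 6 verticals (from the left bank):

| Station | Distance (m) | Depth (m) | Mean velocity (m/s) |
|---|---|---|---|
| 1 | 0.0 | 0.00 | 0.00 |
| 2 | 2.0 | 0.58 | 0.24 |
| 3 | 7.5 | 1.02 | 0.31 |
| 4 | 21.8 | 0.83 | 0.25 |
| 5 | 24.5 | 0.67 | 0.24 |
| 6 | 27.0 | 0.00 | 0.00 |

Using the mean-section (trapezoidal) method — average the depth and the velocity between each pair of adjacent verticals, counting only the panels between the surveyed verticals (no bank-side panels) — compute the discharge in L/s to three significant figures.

5580 L/s

Panel 1-2: Δb = 2 m, d̄ = (0.00+0.58)/2 = 0.29, v̄ = (0.00+0.24)/2 = 0.12 → q = 2×0.29×0.12 = 0.06960 m³/s
Panel 2-3: Δb = 5.5 m, d̄ = (0.58+1.02)/2 = 0.8, v̄ = (0.24+0.31)/2 = 0.275 → q = 5.5×0.8×0.275 = 1.210 m³/s
Panel 3-4: Δb = 14.3 m, d̄ = (1.02+0.83)/2 = 0.925, v̄ = (0.31+0.25)/2 = 0.28 → q = 14.3×0.925×0.28 = 3.704 m³/s
Panel 4-5: Δb = 2.7 m, d̄ = (0.83+0.67)/2 = 0.75, v̄ = (0.25+0.24)/2 = 0.245 → q = 2.7×0.75×0.245 = 0.4961 m³/s
Panel 5-6: Δb = 2.5 m, d̄ = (0.67+0.00)/2 = 0.335, v̄ = (0.24+0.00)/2 = 0.12 → q = 2.5×0.335×0.12 = 0.1005 m³/s
Q = Σ q = 5.580 m³/s
= 5.580 × 1000 = 5580 L/s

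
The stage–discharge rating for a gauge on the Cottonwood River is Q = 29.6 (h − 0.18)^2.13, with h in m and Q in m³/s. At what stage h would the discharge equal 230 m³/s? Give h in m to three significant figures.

2.80 m

h − h₀ = (Q/C)^(1/b) = (230/29.6)^(1/2.13) = 2.618 m
h = 0.18 + 2.618 = 2.798 m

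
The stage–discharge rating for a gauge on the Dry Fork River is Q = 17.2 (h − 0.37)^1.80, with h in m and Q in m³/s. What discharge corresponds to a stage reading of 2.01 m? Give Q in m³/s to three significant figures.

41.9 m³/s

Q = 17.2 × (2.01 − 0.37)^1.80 = 17.2 × 1.64^1.80 = 41.90 m³/s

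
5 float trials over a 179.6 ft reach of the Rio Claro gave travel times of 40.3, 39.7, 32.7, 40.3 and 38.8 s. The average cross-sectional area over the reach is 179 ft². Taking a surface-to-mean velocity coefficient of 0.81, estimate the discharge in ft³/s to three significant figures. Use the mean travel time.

t̄ = (40.3 + 39.7 + 32.7 + 40.3 + 38.8) / 5 = 38.36 s
v_surface = L / t̄ = 179.6 / 38.36 = 4.682 ft/s
v_mean = 0.81 × 4.682 = 3.792 ft/s
Q = A × v_mean = 179 × 3.792 = 678.8 ft³/s

679 ft³/s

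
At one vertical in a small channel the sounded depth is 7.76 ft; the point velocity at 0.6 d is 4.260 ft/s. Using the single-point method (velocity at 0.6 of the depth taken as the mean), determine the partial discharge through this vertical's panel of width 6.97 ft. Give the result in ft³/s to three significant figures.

v̄ = v₀.₆ = 4.260 ft/s
q = v̄ × d × w = 4.260 × 7.76 × 6.97 = 230.4 ft³/s

230 ft³/s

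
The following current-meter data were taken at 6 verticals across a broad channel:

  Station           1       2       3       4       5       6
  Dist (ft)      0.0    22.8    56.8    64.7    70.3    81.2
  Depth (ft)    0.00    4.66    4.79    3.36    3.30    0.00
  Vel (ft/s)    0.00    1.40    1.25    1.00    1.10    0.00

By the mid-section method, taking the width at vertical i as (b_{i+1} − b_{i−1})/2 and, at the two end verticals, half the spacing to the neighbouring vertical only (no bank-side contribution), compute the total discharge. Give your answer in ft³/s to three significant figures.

363 ft³/s

w_2 = (56.8 − 0.0)/2 = 28.4 ft; q_2 = 1.40 × 4.66 × 28.4 = 185.3 ft³/s
w_3 = (64.7 − 22.8)/2 = 20.95 ft; q_3 = 1.25 × 4.79 × 20.95 = 125.4 ft³/s
w_4 = (70.3 − 56.8)/2 = 6.75 ft; q_4 = 1.00 × 3.36 × 6.75 = 22.68 ft³/s
w_5 = (81.2 − 64.7)/2 = 8.25 ft; q_5 = 1.10 × 3.30 × 8.25 = 29.95 ft³/s
Stations 1, 6 contribute zero (depth or velocity is 0).
Q = Σ qᵢ = 363.3 ft³/s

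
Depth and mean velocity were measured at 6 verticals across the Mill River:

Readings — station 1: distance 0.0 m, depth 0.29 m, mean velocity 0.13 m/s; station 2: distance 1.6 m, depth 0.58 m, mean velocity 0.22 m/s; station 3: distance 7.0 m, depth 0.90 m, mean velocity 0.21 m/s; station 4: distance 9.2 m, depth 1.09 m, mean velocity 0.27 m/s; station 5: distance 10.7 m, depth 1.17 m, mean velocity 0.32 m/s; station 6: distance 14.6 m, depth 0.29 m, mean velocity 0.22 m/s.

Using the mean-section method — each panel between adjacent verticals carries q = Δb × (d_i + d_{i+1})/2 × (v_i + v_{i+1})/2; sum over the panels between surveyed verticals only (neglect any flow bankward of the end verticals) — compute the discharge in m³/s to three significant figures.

2.78 m³/s

Panel 1-2: Δb = 1.6 m, d̄ = (0.29+0.58)/2 = 0.435, v̄ = (0.13+0.22)/2 = 0.175 → q = 1.6×0.435×0.175 = 0.1218 m³/s
Panel 2-3: Δb = 5.4 m, d̄ = (0.58+0.90)/2 = 0.74, v̄ = (0.22+0.21)/2 = 0.215 → q = 5.4×0.74×0.215 = 0.8591 m³/s
Panel 3-4: Δb = 2.2 m, d̄ = (0.90+1.09)/2 = 0.995, v̄ = (0.21+0.27)/2 = 0.24 → q = 2.2×0.995×0.24 = 0.5254 m³/s
Panel 4-5: Δb = 1.5 m, d̄ = (1.09+1.17)/2 = 1.13, v̄ = (0.27+0.32)/2 = 0.295 → q = 1.5×1.13×0.295 = 0.5000 m³/s
Panel 5-6: Δb = 3.9 m, d̄ = (1.17+0.29)/2 = 0.73, v̄ = (0.32+0.22)/2 = 0.27 → q = 3.9×0.73×0.27 = 0.7687 m³/s
Q = Σ q = 2.775 m³/s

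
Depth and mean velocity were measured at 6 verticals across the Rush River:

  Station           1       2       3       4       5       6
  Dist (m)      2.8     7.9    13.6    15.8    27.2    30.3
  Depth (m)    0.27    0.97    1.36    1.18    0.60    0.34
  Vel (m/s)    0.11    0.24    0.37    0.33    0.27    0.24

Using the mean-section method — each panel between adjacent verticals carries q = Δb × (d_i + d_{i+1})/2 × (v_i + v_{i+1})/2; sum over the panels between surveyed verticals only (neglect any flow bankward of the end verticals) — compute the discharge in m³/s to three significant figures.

Panel 1-2: Δb = 5.1 m, d̄ = (0.27+0.97)/2 = 0.62, v̄ = (0.11+0.24)/2 = 0.175 → q = 5.1×0.62×0.175 = 0.5534 m³/s
Panel 2-3: Δb = 5.7 m, d̄ = (0.97+1.36)/2 = 1.165, v̄ = (0.24+0.37)/2 = 0.305 → q = 5.7×1.165×0.305 = 2.025 m³/s
Panel 3-4: Δb = 2.2 m, d̄ = (1.36+1.18)/2 = 1.27, v̄ = (0.37+0.33)/2 = 0.35 → q = 2.2×1.27×0.35 = 0.9779 m³/s
Panel 4-5: Δb = 11.4 m, d̄ = (1.18+0.60)/2 = 0.89, v̄ = (0.33+0.27)/2 = 0.3 → q = 11.4×0.89×0.3 = 3.044 m³/s
Panel 5-6: Δb = 3.1 m, d̄ = (0.60+0.34)/2 = 0.47, v̄ = (0.27+0.24)/2 = 0.255 → q = 3.1×0.47×0.255 = 0.3715 m³/s
Q = Σ q = 6.972 m³/s

6.97 m³/s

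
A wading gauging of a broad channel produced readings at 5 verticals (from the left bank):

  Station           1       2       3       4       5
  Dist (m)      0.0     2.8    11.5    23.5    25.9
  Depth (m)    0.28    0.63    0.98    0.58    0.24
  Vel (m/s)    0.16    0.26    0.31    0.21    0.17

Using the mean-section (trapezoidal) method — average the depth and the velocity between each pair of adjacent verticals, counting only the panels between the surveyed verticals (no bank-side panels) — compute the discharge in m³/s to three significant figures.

4.88 m³/s

Panel 1-2: Δb = 2.8 m, d̄ = (0.28+0.63)/2 = 0.455, v̄ = (0.16+0.26)/2 = 0.21 → q = 2.8×0.455×0.21 = 0.2675 m³/s
Panel 2-3: Δb = 8.7 m, d̄ = (0.63+0.98)/2 = 0.805, v̄ = (0.26+0.31)/2 = 0.285 → q = 8.7×0.805×0.285 = 1.996 m³/s
Panel 3-4: Δb = 12 m, d̄ = (0.98+0.58)/2 = 0.78, v̄ = (0.31+0.21)/2 = 0.26 → q = 12×0.78×0.26 = 2.434 m³/s
Panel 4-5: Δb = 2.4 m, d̄ = (0.58+0.24)/2 = 0.41, v̄ = (0.21+0.17)/2 = 0.19 → q = 2.4×0.41×0.19 = 0.1870 m³/s
Q = Σ q = 4.884 m³/s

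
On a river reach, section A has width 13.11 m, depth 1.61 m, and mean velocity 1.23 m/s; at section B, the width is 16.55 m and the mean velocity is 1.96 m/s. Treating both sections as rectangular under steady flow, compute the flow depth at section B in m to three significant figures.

0.800 m

Q = A₁V₁ = (13.11×1.61) × 1.23 = 25.96 m³/s
d₂ = Q/(b₂ V₂) = 25.96/(16.55×1.96) = 0.8003 m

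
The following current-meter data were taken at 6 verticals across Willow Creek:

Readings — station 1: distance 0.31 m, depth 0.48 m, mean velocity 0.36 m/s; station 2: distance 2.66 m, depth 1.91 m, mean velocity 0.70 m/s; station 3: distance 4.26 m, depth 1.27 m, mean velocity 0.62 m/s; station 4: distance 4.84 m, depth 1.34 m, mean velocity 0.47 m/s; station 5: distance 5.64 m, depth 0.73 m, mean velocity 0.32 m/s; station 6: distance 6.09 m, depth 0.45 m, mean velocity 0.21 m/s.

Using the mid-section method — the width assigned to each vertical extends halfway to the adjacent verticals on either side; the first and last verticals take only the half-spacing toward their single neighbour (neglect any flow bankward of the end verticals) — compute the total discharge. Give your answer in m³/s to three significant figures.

w_1 = (2.66 − 0.31)/2 = 1.175 m; q_1 = 0.36 × 0.48 × 1.175 = 0.2030 m³/s
w_2 = (4.26 − 0.31)/2 = 1.975 m; q_2 = 0.70 × 1.91 × 1.975 = 2.641 m³/s
w_3 = (4.84 − 2.66)/2 = 1.09 m; q_3 = 0.62 × 1.27 × 1.09 = 0.8583 m³/s
w_4 = (5.64 − 4.26)/2 = 0.69 m; q_4 = 0.47 × 1.34 × 0.69 = 0.4346 m³/s
w_5 = (6.09 − 4.84)/2 = 0.625 m; q_5 = 0.32 × 0.73 × 0.625 = 0.1460 m³/s
w_6 = (6.09 − 5.64)/2 = 0.225 m; q_6 = 0.21 × 0.45 × 0.225 = 0.02126 m³/s
Q = Σ qᵢ = 4.304 m³/s

4.30 m³/s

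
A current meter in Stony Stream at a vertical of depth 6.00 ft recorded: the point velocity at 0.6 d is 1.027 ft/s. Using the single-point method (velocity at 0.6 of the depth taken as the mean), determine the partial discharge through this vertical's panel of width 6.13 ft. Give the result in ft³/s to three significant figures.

v̄ = v₀.₆ = 1.027 ft/s
q = v̄ × d × w = 1.027 × 6.00 × 6.13 = 37.77 ft³/s

37.8 ft³/s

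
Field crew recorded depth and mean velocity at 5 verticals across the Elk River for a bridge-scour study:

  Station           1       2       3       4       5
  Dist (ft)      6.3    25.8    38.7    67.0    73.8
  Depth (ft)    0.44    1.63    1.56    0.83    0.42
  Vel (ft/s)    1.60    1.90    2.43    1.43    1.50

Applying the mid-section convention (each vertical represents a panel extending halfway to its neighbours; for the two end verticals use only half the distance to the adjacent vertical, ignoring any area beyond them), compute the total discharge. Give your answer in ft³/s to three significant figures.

158 ft³/s

w_1 = (25.8 − 6.3)/2 = 9.75 ft; q_1 = 1.60 × 0.44 × 9.75 = 6.864 ft³/s
w_2 = (38.7 − 6.3)/2 = 16.2 ft; q_2 = 1.90 × 1.63 × 16.2 = 50.17 ft³/s
w_3 = (67.0 − 25.8)/2 = 20.6 ft; q_3 = 2.43 × 1.56 × 20.6 = 78.09 ft³/s
w_4 = (73.8 − 38.7)/2 = 17.55 ft; q_4 = 1.43 × 0.83 × 17.55 = 20.83 ft³/s
w_5 = (73.8 − 67.0)/2 = 3.4 ft; q_5 = 1.50 × 0.42 × 3.4 = 2.142 ft³/s
Q = Σ qᵢ = 158.1 ft³/s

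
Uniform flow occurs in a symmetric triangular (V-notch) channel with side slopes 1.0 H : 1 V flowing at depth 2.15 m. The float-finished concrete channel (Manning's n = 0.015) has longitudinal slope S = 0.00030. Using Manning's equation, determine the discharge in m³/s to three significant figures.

A = z·y² = 1.0×2.15² = 4.623 m²
P = 2y√(1+z²) = 2×2.15×√(1+1.0²) = 6.081 m
R = A/P = 4.623/6.081 = 0.7601 m
Q = (1/n)·A·R^(2/3)·S^(1/2) = (1/0.015) × 4.623 × 0.7601^(2/3) × 0.00030^(1/2) = 4.446 m³/s

4.45 m³/s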